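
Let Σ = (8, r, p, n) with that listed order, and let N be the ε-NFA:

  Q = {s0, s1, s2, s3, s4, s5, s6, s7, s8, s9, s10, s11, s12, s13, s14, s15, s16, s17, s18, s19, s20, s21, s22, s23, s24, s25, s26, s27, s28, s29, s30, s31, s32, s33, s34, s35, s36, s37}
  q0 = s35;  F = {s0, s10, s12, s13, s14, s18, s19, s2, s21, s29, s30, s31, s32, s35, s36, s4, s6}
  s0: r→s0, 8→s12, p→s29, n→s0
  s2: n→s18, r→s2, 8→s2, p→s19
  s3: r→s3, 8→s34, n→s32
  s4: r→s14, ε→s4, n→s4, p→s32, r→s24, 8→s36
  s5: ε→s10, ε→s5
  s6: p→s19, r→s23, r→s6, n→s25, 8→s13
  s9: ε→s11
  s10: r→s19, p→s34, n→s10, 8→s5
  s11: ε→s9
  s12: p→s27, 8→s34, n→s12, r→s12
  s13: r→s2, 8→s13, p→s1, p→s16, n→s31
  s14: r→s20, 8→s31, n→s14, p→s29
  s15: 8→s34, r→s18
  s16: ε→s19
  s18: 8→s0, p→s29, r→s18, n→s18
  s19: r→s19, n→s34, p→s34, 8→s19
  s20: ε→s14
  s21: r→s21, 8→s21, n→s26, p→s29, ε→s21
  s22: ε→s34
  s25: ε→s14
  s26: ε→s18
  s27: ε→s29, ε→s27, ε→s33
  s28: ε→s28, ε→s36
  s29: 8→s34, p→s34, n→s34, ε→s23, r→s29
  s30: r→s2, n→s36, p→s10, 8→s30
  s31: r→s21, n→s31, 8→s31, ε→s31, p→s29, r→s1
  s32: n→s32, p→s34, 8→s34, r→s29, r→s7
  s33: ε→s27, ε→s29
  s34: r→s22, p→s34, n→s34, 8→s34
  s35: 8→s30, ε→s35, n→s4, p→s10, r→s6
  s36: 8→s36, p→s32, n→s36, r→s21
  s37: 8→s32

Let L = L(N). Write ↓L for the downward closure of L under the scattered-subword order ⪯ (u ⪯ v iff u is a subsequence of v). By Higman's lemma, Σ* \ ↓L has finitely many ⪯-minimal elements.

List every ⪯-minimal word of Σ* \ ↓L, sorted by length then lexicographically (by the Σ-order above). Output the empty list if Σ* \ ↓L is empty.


Antichain: [pp, rpn, prn, np8, 8rn888].

|Q|=38, |F|=17, |δ|=104 (21 ε).
min D↑ (18 st, q0=0, F={10}): 0:8→1,r→2,p→3,n→4 1:8→1,r→5,p→3,n→6 2:8→7,r→2,p→8,n→9 3:8→3,r→8,p→10,n→3 4:8→6,r→9,p→11,n→4 5:8→5,r→5,p→8,n→12 6:8→6,r→13,p→11,n→6 7:8→7,r→5,p→8,n→14 8:8→8,r→8,p→10,n→10 9:8→14,r→9,p→15,n→9 10:8→10,r→10,p→10,n→10 11:8→10,r→15,p→10,n→11 12:8→16,r→12,p→15,n→12 13:8→13,r→13,p→15,n→12 14:8→14,r→13,p→15,n→14 15:8→10,r→15,p→10,n→10 16:8→17,r→16,p→15,n→16 17:8→10,r→17,p→15,n→17.
'pp': N↓-sim [30, 13, 2] end={s22,s34} ∉↓L; 2/2 deletions ∈↓L.
'rpn': |S_i|=[30, 23, 9, 2] end={s22,s34} — reject; 3/3 deletions ∈↓L.
'prn': N↓-sim [30, 13, 6, 2] end={s22,s34} — reject; 3/3 single-dels accept.
'np8': run [30, 24, 8, 2] end={s22,s34} — reject; 3/3 single-dels accept.
'8rn888': run [30, 23, 15, 10, 8, 7, 2] end={s22,s34} rej; 6/6 deletions ∈↓L.
5 words, ⪯-incomp.


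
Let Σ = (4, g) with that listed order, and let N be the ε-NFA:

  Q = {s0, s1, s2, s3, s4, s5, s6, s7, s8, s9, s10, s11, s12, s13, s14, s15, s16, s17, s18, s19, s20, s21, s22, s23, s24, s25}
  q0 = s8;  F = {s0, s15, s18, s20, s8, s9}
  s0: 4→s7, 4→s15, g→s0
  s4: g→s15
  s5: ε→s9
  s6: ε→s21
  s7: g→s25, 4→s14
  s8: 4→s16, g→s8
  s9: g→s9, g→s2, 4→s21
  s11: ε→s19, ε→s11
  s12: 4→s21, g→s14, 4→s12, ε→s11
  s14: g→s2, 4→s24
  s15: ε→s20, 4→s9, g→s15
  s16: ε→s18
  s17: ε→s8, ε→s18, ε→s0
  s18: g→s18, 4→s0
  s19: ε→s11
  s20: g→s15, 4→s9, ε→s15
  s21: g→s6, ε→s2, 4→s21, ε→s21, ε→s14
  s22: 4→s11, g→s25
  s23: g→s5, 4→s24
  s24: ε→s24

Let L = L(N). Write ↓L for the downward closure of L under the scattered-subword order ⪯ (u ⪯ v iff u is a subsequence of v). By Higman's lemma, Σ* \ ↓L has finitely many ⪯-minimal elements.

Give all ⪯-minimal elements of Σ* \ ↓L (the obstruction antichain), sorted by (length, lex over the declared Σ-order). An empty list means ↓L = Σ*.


|Q|=26, |F|=6, |δ|=44 (16 ε).
min D↑ (6 st, q0=0, F={5}): 0:4→1,g→0 1:4→2,g→1 2:4→3,g→2 3:4→4,g→3 4:4→5,g→4 5:4→5,g→5 [Hopcroft].
'44444': N↓-sim [14, 13, 11, 10, 6, 5] end={s14,s2,s21,s24,s6} rej; 5/5 single-dels accept.
1 minimals (antichain).

min(Σ*\↓L) = [44444].


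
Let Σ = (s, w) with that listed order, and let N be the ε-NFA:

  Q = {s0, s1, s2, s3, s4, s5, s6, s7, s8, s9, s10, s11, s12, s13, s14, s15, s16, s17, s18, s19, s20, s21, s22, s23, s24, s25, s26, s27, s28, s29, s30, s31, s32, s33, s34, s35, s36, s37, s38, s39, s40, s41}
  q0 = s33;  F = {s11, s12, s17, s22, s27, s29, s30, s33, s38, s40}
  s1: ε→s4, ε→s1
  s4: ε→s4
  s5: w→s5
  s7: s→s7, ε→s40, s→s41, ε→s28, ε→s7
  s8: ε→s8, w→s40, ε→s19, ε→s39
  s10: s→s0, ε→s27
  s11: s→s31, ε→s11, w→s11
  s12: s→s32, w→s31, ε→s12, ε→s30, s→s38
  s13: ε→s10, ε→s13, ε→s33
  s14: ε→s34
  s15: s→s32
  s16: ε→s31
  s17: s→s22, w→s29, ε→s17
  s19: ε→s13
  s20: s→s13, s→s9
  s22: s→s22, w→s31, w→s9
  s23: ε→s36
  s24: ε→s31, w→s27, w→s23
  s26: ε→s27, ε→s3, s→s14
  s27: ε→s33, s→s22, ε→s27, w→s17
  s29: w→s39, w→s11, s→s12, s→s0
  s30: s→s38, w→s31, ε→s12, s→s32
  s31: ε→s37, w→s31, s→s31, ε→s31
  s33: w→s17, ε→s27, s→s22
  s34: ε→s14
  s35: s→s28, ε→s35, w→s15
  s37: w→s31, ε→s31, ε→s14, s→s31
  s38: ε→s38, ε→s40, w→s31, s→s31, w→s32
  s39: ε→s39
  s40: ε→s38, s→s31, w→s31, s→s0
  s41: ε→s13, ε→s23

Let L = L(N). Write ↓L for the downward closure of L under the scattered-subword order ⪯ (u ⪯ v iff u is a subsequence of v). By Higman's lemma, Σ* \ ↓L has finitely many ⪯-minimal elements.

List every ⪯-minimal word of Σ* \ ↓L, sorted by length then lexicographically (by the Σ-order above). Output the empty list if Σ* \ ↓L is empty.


|Q|=42, |F|=10, |δ|=84 (40 ε).
min D↑ (8 st, q0=0, F={3}): 0:s→1,w→2 1:s→1,w→3 2:s→1,w→4 3:s→3,w→3 4:s→5,w→6 5:s→7,w→3 6:s→3,w→6 7:s→3,w→3 (ε-aug+det+¬).
'sw': |S_i|=[18, 12, 6] end={s14,s31,s32,s34,s37,s9} — reject; 2/2 deletions ∈↓L.
'wwws': N↓-sim [18, 16, 14, 7, 4] end={s14,s31,s34,s37} ∉↓L; 4/4 deletions ∈↓L.
'wwsss': |S_i|=[18, 16, 14, 10, 8, 5] end={s0,s14,s31,s34,s37} ∉↓L; 5/5 del acc.
3 minimals (antichain).

Antichain: [sw, wwws, wwsss].


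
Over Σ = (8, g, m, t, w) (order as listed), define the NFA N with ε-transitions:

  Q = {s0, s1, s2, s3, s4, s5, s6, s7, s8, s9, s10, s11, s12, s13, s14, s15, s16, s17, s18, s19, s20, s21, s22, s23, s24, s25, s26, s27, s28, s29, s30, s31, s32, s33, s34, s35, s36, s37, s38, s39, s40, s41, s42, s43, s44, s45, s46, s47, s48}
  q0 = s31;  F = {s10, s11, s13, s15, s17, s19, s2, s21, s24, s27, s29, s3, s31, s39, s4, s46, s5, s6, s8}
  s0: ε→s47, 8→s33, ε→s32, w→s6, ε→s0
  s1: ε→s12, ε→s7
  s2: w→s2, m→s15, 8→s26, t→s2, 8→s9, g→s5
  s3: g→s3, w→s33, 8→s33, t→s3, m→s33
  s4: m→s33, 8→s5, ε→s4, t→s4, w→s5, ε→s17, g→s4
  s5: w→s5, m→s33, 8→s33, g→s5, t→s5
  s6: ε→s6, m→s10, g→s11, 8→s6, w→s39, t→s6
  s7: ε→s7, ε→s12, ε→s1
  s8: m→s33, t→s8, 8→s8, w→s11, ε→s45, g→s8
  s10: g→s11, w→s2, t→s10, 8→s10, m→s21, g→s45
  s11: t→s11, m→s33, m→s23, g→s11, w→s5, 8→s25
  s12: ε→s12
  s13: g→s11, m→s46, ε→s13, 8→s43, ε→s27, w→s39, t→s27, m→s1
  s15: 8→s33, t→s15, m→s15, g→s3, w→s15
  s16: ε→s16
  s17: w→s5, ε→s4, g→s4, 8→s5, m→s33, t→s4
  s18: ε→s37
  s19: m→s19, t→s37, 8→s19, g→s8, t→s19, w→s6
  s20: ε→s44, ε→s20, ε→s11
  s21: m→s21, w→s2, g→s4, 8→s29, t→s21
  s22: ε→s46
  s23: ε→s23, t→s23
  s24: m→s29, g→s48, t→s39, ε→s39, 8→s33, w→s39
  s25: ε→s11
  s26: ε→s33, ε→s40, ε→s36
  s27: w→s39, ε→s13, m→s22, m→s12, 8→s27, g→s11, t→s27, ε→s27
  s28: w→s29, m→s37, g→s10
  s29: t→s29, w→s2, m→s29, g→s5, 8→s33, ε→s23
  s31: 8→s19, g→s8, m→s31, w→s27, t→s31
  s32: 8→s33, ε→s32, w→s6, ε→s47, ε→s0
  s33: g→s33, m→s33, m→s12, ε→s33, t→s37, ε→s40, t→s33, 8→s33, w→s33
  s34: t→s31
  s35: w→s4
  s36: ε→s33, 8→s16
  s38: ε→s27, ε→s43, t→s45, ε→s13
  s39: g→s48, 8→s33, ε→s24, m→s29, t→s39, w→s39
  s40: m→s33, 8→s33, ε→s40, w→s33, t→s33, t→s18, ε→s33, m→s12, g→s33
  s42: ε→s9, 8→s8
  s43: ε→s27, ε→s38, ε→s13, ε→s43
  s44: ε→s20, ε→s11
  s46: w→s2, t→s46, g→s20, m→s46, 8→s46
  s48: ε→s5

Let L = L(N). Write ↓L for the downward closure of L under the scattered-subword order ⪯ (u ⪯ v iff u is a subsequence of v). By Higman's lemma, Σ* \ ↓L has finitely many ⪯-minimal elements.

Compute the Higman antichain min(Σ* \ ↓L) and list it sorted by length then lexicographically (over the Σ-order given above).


|Q|=49, |F|=19, |δ|=179 (51 ε).
min D↑ (17 st, q0=0, F={5}): 0:8→1,g→2,m→0,t→0,w→3 1:8→1,g→2,m→1,t→1,w→4 2:8→2,g→2,m→5,t→2,w→6 3:8→3,g→6,m→7,t→3,w→8 4:8→4,g→6,m→9,t→4,w→8 5:8→5,g→5,m→5,t→5,w→5 6:8→6,g→6,m→5,t→6,w→10 7:8→7,g→6,m→7,t→7,w→11 8:8→5,g→10,m→12,t→8,w→8 9:8→9,g→6,m→13,t→9,w→11 10:8→5,g→10,m→5,t→10,w→10 11:8→5,g→10,m→14,t→11,w→11 12:8→5,g→10,m→12,t→12,w→11 13:8→12,g→15,m→13,t→13,w→11 14:8→5,g→16,m→14,t→14,w→14 15:8→10,g→15,m→5,t→15,w→10 16:8→5,g→16,m→5,t→16,w→5 (ε-aug+det+¬).
'gm': |S_i|=[39, 17, 6] end={s12,s18,s23,s33,s37,s40} rej; 2/2 single-dels accept.
'ww8': run [39, 36, 18, 9] end={s12,s16,s18,s26,s33,s36,s37,s40,s9} — reject; 3/3 del acc.
'8wmm88': N↓-sim [39, 38, 26, 22, 18, 15, 9] end={s12,s16,s18,s26,s33,s36,s37,s40,s9} ∉↓L; 6/6 single-dels accept.
'wmwmgw': |S_i|=[39, 36, 28, 13, 7, 6, 5] end={s12,s18,s33,s37,s40} — reject; 6/6 del acc.
4 minimals (antichain).

Antichain: [gm, ww8, 8wmm88, wmwmgw].


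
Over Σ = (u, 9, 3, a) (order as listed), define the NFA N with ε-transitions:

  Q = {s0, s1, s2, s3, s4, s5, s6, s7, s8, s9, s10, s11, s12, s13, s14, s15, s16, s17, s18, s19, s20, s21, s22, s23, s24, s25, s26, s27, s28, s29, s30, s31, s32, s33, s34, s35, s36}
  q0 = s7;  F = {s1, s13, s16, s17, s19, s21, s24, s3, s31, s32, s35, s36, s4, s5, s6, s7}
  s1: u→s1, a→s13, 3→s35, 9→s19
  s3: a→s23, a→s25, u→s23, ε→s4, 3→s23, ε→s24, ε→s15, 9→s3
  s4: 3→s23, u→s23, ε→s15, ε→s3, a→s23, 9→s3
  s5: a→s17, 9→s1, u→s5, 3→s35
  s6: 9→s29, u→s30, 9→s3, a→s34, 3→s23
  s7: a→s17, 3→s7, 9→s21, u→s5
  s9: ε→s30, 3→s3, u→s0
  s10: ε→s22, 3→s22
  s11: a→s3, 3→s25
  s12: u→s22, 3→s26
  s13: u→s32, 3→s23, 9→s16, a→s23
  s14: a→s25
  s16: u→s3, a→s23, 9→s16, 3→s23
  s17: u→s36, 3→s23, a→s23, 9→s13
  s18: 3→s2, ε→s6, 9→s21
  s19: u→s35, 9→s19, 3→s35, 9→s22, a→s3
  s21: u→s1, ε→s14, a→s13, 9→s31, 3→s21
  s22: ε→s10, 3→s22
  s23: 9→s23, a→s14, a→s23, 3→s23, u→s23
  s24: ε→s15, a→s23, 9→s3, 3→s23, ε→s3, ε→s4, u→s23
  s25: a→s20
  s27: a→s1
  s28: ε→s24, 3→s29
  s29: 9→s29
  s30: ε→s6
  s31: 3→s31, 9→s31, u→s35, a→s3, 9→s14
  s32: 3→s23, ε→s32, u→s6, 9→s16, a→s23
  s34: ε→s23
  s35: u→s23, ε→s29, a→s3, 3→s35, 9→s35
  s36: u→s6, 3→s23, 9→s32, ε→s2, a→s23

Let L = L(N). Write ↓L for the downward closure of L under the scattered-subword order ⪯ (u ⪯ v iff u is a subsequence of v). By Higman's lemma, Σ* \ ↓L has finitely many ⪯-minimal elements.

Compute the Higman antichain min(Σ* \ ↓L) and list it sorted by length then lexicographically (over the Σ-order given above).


A = [a3, aa, u3u, 99uu, 99au, auu9u].

|Q|=37, |F|=16, |δ|=107 (19 ε).
min D↑ (15 st, q0=0, F={9}): 0:u→1,9→2,3→0,a→3 1:u→1,9→4,3→5,a→3 2:u→4,9→6,3→2,a→7 3:u→8,9→7,3→9,a→9 4:u→4,9→10,3→5,a→7 5:u→9,9→5,3→5,a→11 6:u→5,9→6,3→6,a→11 7:u→12,9→13,3→9,a→9 8:u→14,9→12,3→9,a→9 9:u→9,9→9,3→9,a→9 10:u→5,9→10,3→5,a→11 11:u→9,9→11,3→9,a→9 12:u→14,9→13,3→9,a→9 13:u→11,9→13,3→9,a→9 14:u→14,9→11,3→9,a→9.
'a3': run [27, 18, 4] end={s14,s20,s23,s25} rej; 2/2 del acc.
'aa': N↓-sim [27, 18, 5] end={s14,s20,s23,s25,s34} rej; 2/2 single-dels accept.
'u3u': N↓-sim [27, 24, 12, 4] end={s14,s20,s23,s25} ∉↓L; 3/3 del acc.
'99uu': |S_i|=[27, 22, 15, 10, 4] end={s14,s20,s23,s25} rej; 4/4 single-dels accept.
'99au': |S_i|=[27, 22, 15, 8, 4] end={s14,s20,s23,s25} rej; 4/4 deletions ∈↓L.
'auu9u': N↓-sim [27, 18, 16, 12, 9, 4] end={s14,s20,s23,s25} rej; 5/5 del acc.
6 obstructions.


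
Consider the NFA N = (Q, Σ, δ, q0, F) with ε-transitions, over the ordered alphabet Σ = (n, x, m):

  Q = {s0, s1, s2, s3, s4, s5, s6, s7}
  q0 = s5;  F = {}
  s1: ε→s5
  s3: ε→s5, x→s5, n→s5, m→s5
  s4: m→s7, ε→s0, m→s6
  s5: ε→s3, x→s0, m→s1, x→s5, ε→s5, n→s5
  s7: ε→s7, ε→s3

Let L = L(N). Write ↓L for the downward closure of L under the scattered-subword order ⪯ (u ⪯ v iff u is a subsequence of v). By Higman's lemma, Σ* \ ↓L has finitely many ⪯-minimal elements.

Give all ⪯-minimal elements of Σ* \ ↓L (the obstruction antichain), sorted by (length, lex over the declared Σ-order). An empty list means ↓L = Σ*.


min(Σ*\↓L) = [ε].

|Q|=8, |F|=0, |δ|=16 (7 ε).
min D↑ (1 st, q0=0, F={0}): 0:n→0,x→0,m→0 [Hopcroft].
ε ∈ L(D↑) ⇒ ↓L = ∅.


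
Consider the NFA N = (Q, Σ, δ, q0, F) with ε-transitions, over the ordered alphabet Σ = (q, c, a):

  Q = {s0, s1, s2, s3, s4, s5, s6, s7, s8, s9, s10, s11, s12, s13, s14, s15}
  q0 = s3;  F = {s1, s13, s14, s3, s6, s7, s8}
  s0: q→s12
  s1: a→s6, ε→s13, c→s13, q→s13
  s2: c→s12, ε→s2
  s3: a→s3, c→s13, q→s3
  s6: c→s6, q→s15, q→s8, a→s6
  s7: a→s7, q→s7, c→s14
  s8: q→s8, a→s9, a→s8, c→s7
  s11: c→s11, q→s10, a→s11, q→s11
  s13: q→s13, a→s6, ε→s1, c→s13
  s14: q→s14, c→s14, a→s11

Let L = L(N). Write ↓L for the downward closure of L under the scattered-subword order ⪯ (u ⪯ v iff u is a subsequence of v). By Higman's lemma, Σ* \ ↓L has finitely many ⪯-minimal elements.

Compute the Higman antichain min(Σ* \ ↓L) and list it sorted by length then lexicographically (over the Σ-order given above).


A = [caqcca].

|Q|=16, |F|=7, |δ|=32 (3 ε).
min D↑ (7 st, q0=0, F={6}): 0:q→0,c→1,a→0 1:q→1,c→1,a→2 2:q→3,c→2,a→2 3:q→3,c→4,a→3 4:q→4,c→5,a→4 5:q→5,c→5,a→6 6:q→6,c→6,a→6 (ε-aug+det+¬).
'caqcca': |S_i|=[11, 10, 8, 7, 4, 3, 2] end={s10,s11} ∉↓L; 6/6 del acc.
1 obstructions.


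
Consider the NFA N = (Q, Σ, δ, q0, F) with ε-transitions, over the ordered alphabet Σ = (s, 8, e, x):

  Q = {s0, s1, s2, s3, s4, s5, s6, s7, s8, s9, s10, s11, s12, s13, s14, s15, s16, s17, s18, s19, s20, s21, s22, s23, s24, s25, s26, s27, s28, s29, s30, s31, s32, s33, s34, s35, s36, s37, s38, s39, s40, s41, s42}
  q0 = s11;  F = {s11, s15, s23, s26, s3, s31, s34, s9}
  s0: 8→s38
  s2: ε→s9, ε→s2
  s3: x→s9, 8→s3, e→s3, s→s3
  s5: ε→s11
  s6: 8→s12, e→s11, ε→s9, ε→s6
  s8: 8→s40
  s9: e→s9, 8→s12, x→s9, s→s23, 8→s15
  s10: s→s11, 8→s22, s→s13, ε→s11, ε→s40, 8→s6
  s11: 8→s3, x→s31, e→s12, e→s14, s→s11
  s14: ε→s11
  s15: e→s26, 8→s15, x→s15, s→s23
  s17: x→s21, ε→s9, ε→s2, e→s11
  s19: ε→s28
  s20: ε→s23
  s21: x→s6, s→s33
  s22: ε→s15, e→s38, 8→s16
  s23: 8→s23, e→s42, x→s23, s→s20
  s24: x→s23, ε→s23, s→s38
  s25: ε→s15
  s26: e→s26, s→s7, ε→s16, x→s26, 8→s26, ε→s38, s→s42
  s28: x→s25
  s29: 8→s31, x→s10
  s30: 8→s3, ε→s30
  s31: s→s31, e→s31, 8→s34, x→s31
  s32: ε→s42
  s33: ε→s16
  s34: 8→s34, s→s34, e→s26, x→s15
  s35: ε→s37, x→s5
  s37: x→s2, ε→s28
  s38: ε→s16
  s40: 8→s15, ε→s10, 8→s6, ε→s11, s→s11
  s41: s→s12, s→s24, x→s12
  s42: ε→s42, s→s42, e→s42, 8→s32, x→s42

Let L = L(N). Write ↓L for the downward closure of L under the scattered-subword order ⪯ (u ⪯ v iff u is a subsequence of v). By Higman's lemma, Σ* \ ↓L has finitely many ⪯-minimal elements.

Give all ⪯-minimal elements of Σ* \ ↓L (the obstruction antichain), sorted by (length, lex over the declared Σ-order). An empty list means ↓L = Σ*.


|Q|=43, |F|=8, |δ|=93 (26 ε).
min D↑ (9 st, q0=0, F={8}): 0:s→0,8→1,e→0,x→2 1:s→1,8→1,e→1,x→3 2:s→2,8→4,e→2,x→2 3:s→5,8→6,e→3,x→3 4:s→4,8→4,e→7,x→6 5:s→5,8→5,e→8,x→5 6:s→5,8→6,e→7,x→6 7:s→8,8→7,e→7,x→7 8:s→8,8→8,e→8,x→8.
'8xse': N↓-sim [16, 13, 11, 5, 2] end={s32,s42} — reject; 4/4 del acc.
'x8es': run [16, 13, 11, 6, 3] end={s32,s42,s7} — reject; 4/4 single-dels accept.
2 words, ⪯-incomp.

min(Σ*\↓L) = [8xse, x8es].


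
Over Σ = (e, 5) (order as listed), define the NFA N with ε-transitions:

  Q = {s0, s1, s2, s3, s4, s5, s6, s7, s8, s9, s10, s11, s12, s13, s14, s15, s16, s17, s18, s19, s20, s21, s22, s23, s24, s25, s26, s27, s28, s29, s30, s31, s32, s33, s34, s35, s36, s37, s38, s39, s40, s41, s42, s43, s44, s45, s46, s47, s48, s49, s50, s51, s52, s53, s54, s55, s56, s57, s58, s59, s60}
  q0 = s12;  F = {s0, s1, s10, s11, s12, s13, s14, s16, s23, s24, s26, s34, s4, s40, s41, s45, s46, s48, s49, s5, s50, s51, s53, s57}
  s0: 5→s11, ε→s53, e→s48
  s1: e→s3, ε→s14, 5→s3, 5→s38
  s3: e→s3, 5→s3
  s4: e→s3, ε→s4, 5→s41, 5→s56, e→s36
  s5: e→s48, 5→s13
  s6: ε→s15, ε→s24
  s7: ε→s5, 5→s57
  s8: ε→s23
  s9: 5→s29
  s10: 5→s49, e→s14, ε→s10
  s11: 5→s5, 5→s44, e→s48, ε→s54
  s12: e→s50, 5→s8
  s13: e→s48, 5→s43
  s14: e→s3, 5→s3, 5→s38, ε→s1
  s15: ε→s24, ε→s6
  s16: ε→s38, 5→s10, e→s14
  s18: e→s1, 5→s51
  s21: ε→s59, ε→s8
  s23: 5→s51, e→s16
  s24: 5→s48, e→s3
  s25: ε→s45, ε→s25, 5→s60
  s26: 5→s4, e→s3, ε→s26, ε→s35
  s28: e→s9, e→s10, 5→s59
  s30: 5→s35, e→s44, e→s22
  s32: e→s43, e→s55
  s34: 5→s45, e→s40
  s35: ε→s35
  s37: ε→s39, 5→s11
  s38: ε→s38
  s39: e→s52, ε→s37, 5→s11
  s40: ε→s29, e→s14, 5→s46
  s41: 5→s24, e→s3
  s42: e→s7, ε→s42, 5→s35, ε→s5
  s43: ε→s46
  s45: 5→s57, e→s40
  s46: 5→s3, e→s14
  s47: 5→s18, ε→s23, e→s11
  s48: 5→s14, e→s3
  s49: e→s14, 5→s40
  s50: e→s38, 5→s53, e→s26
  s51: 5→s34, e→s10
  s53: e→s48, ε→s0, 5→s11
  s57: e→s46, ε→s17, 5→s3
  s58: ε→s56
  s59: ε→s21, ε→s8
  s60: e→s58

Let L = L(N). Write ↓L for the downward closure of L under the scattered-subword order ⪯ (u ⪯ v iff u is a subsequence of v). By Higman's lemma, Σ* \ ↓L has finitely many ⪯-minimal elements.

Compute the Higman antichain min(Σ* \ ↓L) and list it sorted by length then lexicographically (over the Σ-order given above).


|Q|=61, |F|=24, |δ|=110 (33 ε).
min D↑ (23 st, q0=0, F={7}): 0:e→1,5→2 1:e→3,5→4 2:e→5,5→6 3:e→7,5→8 4:e→9,5→10 5:e→11,5→12 6:e→12,5→13 7:e→7,5→7 8:e→7,5→14 9:e→7,5→11 10:e→9,5→15 11:e→7,5→7 12:e→11,5→16 13:e→17,5→18 14:e→7,5→19 15:e→9,5→20 16:e→11,5→17 17:e→11,5→21 18:e→17,5→22 19:e→7,5→9 20:e→9,5→21 21:e→11,5→7 22:e→21,5→7.
'eee': |S_i|=[35, 27, 12, 2] end={s3,s36} rej; 3/3 single-dels accept.
'5ee5': run [35, 31, 12, 4, 2] end={s3,s38} rej; 4/4 deletions ∈↓L.
'e5e55': run [35, 27, 23, 6, 4, 2] end={s3,s38} — reject; 5/5 del acc.
'555e55': run [35, 31, 24, 18, 8, 5, 2] end={s3,s38} — reject; 6/6 single-dels accept.
'555555': |S_i|=[35, 31, 24, 18, 13, 8, 2] end={s3,s38} ∉↓L; 6/6 single-dels accept.
5 obstructions.

min(Σ*\↓L) = [eee, 5ee5, e5e55, 555e55, 555555].


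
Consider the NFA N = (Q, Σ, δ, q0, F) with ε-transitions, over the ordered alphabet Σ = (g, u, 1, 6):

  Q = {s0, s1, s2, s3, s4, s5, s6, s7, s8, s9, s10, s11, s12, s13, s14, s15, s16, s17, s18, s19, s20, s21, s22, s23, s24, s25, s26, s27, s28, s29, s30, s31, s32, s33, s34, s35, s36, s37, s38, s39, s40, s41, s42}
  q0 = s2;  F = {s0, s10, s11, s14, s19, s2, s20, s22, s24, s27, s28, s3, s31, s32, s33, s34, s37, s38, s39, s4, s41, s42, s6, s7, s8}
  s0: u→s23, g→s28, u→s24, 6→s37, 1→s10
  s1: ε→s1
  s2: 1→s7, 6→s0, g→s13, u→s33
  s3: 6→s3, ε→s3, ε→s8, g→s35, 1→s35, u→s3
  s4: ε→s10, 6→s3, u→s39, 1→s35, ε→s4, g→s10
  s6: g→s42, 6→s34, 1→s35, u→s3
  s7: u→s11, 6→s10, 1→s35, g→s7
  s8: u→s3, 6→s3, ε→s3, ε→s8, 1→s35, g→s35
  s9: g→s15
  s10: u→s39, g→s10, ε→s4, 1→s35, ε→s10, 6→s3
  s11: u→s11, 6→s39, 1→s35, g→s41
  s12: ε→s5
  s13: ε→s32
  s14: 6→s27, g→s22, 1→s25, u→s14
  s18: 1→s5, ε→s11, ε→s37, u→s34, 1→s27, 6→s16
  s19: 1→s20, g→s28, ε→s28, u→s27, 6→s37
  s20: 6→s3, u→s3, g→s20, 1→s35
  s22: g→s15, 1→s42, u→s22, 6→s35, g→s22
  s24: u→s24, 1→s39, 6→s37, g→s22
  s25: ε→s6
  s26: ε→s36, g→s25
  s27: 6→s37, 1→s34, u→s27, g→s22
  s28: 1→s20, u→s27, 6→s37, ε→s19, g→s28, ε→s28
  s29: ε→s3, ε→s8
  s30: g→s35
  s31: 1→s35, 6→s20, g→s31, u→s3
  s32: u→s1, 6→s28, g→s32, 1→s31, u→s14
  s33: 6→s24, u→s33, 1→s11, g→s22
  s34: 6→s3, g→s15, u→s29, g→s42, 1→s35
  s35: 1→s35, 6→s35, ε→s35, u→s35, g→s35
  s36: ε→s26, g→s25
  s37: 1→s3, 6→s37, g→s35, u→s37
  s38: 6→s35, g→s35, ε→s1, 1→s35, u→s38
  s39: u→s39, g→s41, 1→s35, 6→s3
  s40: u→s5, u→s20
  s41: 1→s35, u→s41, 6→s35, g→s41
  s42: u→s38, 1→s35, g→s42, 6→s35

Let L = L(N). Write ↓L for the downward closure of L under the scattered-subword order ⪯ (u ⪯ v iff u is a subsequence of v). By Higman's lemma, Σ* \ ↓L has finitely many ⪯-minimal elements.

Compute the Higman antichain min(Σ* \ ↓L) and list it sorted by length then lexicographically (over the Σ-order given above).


Antichain: [11, ug6, 66g, g1ug].

|Q|=43, |F|=25, |δ|=141 (23 ε).
min D↑ (23 st, q0=0, F={11}): 0:g→1,u→2,1→3,6→4 1:g→1,u→5,1→6,6→7 2:g→8,u→2,1→9,6→10 3:g→3,u→9,1→11,6→12 4:g→7,u→10,1→12,6→13 5:g→8,u→5,1→14,6→15 6:g→6,u→16,1→11,6→17 7:g→7,u→15,1→17,6→13 8:g→8,u→8,1→18,6→11 9:g→19,u→9,1→11,6→20 10:g→8,u→10,1→20,6→13 11:g→11,u→11,1→11,6→11 12:g→12,u→20,1→11,6→16 13:g→11,u→13,1→16,6→13 14:g→18,u→16,1→11,6→21 15:g→8,u→15,1→21,6→13 16:g→11,u→16,1→11,6→16 17:g→17,u→16,1→11,6→16 18:g→18,u→22,1→11,6→11 19:g→19,u→19,1→11,6→11 20:g→19,u→20,1→11,6→16 21:g→18,u→16,1→11,6→16 22:g→11,u→22,1→11,6→11 [Hopcroft].
'11': N↓-sim [32, 19, 1] end={s35} — reject; 2/2 deletions ∈↓L.
'ug6': run [32, 21, 7, 1] end={s35} ∉↓L; 3/3 del acc.
'66g': N↓-sim [32, 22, 4, 1] end={s35} rej; 3/3 single-dels accept.
'g1ug': |S_i|=[32, 27, 13, 6, 1] end={s35} ∉↓L; 4/4 del acc.
4 words, ⪯-incomp.


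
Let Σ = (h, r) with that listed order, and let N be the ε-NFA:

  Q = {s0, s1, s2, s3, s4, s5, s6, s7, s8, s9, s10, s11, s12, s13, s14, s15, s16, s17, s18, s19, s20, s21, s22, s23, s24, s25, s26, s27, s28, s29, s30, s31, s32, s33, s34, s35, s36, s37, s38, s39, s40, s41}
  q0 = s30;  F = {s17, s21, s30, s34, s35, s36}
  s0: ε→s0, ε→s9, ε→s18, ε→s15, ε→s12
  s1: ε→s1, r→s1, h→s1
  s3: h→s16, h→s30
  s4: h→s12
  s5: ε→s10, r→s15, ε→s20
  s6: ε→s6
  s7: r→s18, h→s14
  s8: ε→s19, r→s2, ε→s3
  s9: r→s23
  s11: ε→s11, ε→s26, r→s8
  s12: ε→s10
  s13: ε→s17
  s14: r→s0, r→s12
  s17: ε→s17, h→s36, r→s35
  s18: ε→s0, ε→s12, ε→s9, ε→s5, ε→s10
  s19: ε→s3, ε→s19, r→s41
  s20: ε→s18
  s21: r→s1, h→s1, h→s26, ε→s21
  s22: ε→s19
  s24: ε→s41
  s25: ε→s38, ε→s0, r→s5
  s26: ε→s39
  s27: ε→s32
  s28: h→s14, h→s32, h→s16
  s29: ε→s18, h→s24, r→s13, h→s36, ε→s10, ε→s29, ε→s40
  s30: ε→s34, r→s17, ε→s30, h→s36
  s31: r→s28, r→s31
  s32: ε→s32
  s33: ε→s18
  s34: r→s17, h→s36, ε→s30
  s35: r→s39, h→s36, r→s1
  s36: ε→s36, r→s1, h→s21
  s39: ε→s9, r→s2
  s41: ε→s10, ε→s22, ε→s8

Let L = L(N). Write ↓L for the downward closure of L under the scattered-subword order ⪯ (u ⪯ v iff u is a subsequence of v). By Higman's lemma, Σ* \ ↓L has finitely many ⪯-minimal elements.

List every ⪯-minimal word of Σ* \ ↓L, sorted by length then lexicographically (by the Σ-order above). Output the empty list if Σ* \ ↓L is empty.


Antichain: [hr, hhh, rrr].

|Q|=42, |F|=6, |δ|=83 (45 ε).
min D↑ (6 st, q0=0, F={4}): 0:h→1,r→2 1:h→3,r→4 2:h→1,r→5 3:h→4,r→4 4:h→4,r→4 5:h→1,r→4.
'hr': N↓-sim [12, 8, 3] end={s1,s2,s23} rej; 2/2 deletions ∈↓L.
'hhh': |S_i|=[12, 8, 7, 6] end={s1,s2,s23,s26,s39,s9} rej; 3/3 del acc.
'rrr': N↓-sim [12, 10, 9, 5] end={s1,s2,s23,s39,s9} rej; 3/3 del acc.
3 words, ⪯-incomp.


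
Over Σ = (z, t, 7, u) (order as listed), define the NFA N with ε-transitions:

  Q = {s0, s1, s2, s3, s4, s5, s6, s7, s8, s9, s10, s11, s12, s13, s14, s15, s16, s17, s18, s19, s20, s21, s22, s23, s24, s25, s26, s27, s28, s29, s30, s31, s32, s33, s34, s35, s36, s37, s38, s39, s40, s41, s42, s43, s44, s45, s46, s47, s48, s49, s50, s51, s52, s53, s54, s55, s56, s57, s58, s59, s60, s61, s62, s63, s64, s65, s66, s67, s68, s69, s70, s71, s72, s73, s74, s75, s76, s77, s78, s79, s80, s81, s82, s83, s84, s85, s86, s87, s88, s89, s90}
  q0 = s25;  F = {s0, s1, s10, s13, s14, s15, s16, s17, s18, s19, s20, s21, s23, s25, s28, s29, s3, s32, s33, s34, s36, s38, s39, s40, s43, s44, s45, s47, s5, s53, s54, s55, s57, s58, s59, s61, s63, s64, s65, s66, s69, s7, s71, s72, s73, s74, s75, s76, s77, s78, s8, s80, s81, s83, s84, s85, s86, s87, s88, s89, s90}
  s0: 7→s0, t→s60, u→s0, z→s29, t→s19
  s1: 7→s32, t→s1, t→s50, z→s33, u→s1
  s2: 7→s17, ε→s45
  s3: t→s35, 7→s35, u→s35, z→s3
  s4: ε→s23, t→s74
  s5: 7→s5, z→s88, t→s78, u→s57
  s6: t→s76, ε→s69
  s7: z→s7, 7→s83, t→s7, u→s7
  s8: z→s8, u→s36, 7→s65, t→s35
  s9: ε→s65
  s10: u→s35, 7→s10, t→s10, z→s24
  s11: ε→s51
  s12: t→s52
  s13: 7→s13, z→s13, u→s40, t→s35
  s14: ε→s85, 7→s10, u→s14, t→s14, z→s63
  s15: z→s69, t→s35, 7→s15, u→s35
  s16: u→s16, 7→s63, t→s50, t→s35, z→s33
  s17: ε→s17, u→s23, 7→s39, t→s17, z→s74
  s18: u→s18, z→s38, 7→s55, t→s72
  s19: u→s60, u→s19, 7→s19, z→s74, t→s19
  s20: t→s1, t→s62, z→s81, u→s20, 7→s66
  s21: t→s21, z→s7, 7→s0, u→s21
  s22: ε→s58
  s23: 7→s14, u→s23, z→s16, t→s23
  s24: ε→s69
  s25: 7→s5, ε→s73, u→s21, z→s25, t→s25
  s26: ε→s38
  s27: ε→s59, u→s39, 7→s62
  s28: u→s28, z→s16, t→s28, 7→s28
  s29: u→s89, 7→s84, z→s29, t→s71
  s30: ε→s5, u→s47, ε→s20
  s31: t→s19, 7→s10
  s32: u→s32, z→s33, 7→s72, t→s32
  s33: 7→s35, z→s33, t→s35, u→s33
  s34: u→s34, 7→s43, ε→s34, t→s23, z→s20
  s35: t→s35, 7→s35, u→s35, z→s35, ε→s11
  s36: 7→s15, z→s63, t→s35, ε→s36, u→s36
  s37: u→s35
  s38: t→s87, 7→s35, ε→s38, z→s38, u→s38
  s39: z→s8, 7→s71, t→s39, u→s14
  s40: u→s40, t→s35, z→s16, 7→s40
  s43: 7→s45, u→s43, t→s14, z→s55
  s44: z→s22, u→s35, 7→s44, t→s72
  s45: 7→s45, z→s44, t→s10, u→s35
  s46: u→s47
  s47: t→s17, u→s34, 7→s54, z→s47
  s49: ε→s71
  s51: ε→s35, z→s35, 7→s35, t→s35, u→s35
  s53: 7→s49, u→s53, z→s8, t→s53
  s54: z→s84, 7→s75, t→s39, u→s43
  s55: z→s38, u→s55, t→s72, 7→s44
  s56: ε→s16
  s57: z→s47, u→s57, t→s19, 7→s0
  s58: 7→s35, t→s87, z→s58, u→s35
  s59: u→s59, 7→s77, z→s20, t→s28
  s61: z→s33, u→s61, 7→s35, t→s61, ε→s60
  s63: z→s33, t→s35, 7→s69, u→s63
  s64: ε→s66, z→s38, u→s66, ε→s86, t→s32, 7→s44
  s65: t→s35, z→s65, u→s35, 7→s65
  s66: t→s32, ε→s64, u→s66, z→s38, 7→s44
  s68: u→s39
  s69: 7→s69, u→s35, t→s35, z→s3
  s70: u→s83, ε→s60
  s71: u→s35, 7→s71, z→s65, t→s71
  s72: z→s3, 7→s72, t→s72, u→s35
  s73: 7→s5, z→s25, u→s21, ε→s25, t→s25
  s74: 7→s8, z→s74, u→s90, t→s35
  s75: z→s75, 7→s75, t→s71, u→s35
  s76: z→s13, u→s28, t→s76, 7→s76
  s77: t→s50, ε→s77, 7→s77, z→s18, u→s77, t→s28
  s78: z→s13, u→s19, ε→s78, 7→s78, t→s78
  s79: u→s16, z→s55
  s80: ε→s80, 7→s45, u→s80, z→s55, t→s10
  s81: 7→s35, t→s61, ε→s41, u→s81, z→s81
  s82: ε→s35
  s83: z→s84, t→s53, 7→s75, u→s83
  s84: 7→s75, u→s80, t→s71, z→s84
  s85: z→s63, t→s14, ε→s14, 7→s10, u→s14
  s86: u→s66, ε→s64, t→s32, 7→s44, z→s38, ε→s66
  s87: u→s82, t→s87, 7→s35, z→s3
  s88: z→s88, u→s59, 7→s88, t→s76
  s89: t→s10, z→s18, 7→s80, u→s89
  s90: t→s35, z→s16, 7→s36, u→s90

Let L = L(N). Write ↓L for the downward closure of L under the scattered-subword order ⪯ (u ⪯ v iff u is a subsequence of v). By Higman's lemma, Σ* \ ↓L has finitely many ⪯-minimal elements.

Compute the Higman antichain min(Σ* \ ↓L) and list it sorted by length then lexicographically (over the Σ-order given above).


min(Σ*\↓L) = [7tzt, uz77u, u7ztu, 7zuzz7].

|Q|=91, |F|=61, |δ|=308 (35 ε).
min D↑ (58 st, q0=0, F={18}): 0:z→0,t→0,7→1,u→2 1:z→3,t→4,7→1,u→5 2:z→6,t→2,7→7,u→2 3:z→3,t→8,7→3,u→9 4:z→10,t→4,7→4,u→11 5:z→12,t→11,7→7,u→5 6:z→6,t→6,7→13,u→6 7:z→14,t→11,7→7,u→7 8:z→10,t→8,7→8,u→15 9:z→16,t→15,7→17,u→9 10:z→10,t→18,7→10,u→19 11:z→20,t→11,7→11,u→11 12:z→12,t→21,7→22,u→23 13:z→24,t→25,7→26,u→13 14:z→14,t→27,7→24,u→28 15:z→29,t→15,7→15,u→15 16:z→30,t→31,7→32,u→16 17:z→33,t→15,7→17,u→17 18:z→18,t→18,7→18,u→18 19:z→29,t→18,7→19,u→19 20:z→20,t→18,7→34,u→35 21:z→20,t→21,7→36,u→37 22:z→24,t→36,7→26,u→38 23:z→16,t→37,7→38,u→23 24:z→24,t→27,7→26,u→39 25:z→34,t→25,7→27,u→25 26:z→26,t→27,7→26,u→18 27:z→40,t→27,7→27,u→18 28:z→33,t→41,7→39,u→28 29:z→42,t→18,7→43,u→29 30:z→30,t→44,7→18,u→30 31:z→42,t→31,7→45,u→31 32:z→46,t→45,7→47,u→32 33:z→46,t→48,7→49,u→33 34:z→34,t→18,7→40,u→50 35:z→29,t→18,7→50,u→35 36:z→34,t→36,7→27,u→51 37:z→29,t→37,7→51,u→37 38:z→49,t→51,7→52,u→38 39:z→49,t→41,7→52,u→39 40:z→40,t→18,7→40,u→18 41:z→53,t→41,7→41,u→18 42:z→42,t→18,7→18,u→42 43:z→42,t→18,7→53,u→43 44:z→42,t→44,7→18,u→44 45:z→42,t→45,7→48,u→45 46:z→46,t→54,7→18,u→46 47:z→55,t→48,7→47,u→18 48:z→56,t→48,7→48,u→18 49:z→46,t→48,7→47,u→49 50:z→43,t→18,7→57,u→50 51:z→43,t→51,7→41,u→51 52:z→47,t→41,7→52,u→18 53:z→56,t→18,7→53,u→18 54:z→56,t→54,7→18,u→18 55:z→55,t→54,7→18,u→18 56:z→56,t→18,7→18,u→18 57:z→53,t→18,7→57,u→18 [Hopcroft].
'7tzt': N↓-sim [72, 68, 39, 18, 4] end={s11,s35,s50,s51} rej; 4/4 single-dels accept.
'uz77u': |S_i|=[72, 65, 57, 38, 19, 4] end={s11,s35,s51,s82} rej; 5/5 del acc.
'u7ztu': |S_i|=[72, 65, 51, 33, 13, 4] end={s11,s35,s51,s82} ∉↓L; 5/5 del acc.
'7zuzz7': run [72, 68, 60, 46, 30, 14, 3] end={s11,s35,s51} ∉↓L; 6/6 del acc.
4 obstructions.


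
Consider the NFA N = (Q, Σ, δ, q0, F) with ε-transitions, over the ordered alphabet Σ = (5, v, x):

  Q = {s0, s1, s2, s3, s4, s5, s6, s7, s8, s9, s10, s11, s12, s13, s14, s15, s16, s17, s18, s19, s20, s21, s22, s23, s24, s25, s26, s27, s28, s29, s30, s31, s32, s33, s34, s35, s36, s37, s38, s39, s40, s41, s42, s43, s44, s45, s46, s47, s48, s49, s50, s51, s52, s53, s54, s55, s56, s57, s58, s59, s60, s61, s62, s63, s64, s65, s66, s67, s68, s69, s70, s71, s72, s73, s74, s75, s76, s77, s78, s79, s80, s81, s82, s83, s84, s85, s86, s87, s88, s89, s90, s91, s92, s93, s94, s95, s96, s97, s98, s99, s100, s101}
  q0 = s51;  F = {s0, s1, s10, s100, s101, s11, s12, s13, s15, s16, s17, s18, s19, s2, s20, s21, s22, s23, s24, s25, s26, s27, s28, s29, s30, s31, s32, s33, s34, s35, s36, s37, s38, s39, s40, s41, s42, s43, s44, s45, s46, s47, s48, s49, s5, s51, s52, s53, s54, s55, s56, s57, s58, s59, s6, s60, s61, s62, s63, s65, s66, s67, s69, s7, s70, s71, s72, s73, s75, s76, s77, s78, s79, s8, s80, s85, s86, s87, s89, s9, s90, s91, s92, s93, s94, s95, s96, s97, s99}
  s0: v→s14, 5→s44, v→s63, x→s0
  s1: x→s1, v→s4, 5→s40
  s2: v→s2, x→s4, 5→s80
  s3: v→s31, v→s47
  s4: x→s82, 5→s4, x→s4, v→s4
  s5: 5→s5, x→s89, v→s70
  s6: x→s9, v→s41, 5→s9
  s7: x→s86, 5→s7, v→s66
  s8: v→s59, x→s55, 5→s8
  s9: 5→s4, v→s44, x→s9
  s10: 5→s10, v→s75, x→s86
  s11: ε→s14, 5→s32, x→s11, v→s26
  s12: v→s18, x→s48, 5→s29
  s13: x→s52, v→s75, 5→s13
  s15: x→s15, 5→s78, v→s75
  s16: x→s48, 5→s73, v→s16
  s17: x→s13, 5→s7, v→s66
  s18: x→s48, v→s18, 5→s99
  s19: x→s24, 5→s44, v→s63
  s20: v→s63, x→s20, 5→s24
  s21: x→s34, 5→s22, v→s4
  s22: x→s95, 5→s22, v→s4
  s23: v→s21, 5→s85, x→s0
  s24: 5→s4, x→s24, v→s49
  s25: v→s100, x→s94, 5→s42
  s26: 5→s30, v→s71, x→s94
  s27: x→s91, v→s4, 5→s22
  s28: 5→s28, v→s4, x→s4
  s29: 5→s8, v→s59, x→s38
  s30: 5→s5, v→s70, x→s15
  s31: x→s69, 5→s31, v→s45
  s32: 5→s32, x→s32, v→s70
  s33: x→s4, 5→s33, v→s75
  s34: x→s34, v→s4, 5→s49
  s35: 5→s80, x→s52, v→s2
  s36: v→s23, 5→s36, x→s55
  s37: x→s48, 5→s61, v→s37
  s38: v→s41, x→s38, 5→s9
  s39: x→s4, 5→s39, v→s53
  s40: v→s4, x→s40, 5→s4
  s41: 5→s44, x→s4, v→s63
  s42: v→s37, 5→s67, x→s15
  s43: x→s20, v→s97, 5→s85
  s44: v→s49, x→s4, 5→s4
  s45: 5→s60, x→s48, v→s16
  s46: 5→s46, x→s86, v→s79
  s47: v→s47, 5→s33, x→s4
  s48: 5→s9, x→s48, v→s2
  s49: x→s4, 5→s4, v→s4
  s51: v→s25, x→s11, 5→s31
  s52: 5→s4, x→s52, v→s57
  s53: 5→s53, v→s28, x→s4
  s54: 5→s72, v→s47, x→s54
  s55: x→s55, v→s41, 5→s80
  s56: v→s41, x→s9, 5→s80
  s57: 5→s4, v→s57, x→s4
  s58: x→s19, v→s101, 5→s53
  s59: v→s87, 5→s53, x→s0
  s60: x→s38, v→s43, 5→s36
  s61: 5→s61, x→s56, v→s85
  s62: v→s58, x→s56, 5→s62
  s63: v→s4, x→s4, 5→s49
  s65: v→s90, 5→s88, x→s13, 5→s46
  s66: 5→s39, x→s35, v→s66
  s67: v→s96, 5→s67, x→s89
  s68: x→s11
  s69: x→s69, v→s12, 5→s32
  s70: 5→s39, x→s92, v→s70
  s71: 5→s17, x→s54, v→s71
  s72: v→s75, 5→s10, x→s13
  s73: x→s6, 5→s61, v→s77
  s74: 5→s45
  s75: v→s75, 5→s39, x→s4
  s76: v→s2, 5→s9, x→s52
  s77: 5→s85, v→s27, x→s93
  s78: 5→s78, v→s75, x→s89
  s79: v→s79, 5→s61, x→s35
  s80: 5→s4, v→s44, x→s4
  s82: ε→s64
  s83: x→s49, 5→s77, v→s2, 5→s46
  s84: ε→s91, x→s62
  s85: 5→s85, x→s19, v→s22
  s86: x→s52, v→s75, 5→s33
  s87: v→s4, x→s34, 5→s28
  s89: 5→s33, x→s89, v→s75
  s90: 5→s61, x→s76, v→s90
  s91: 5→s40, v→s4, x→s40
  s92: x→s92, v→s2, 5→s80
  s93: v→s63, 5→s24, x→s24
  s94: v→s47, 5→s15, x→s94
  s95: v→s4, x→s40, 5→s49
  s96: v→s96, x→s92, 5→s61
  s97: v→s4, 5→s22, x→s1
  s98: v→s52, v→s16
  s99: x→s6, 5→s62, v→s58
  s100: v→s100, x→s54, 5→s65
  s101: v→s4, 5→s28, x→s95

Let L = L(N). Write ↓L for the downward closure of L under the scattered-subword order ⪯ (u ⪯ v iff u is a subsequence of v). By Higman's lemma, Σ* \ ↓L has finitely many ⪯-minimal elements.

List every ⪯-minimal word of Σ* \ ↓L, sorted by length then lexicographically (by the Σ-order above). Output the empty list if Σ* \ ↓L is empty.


|Q|=102, |F|=89, |δ|=287 (3 ε).
min D↑ (90 st, q0=0, F={42}): 0:5→1,v→2,x→3 1:5→1,v→4,x→5 2:5→6,v→7,x→8 3:5→9,v→10,x→3 4:5→11,v→12,x→13 5:5→9,v→14,x→5 6:5→15,v→16,x→17 7:5→18,v→7,x→19 8:5→17,v→20,x→8 9:5→9,v→21,x→9 10:5→22,v→23,x→8 11:5→24,v→25,x→26 12:5→27,v→12,x→13 13:5→28,v→29,x→13 14:5→30,v→31,x→13 15:5→15,v→32,x→33 16:5→34,v→16,x→13 17:5→35,v→36,x→17 18:5→37,v→38,x→39 19:5→40,v→20,x→19 20:5→41,v→20,x→42 21:5→43,v→21,x→44 22:5→45,v→21,x→17 23:5→46,v→23,x→19 24:5→24,v→47,x→48 25:5→49,v→50,x→51 26:5→28,v→52,x→26 27:5→34,v→53,x→54 28:5→42,v→55,x→28 29:5→56,v→29,x→42 30:5→57,v→58,x→26 31:5→59,v→31,x→13 32:5→34,v→32,x→44 33:5→41,v→36,x→33 34:5→34,v→49,x→60 35:5→35,v→36,x→33 36:5→43,v→36,x→42 37:5→37,v→61,x→62 38:5→34,v→38,x→63 39:5→39,v→36,x→64 40:5→65,v→36,x→39 41:5→41,v→36,x→42 42:5→42,v→42,x→42 43:5→43,v→66,x→42 44:5→56,v→29,x→44 45:5→45,v→21,x→33 46:5→67,v→68,x→39 47:5→49,v→69,x→70 48:5→56,v→52,x→48 49:5→49,v→71,x→72 50:5→71,v→42,x→73 51:5→74,v→75,x→51 52:5→55,v→75,x→42 53:5→49,v→76,x→77 54:5→28,v→52,x→28 55:5→42,v→78,x→42 56:5→42,v→55,x→42 57:5→57,v→58,x→48 58:5→66,v→79,x→70 59:5→80,v→81,x→54 60:5→56,v→52,x→28 61:5→34,v→61,x→82 62:5→41,v→36,x→64 63:5→28,v→29,x→64 64:5→42,v→83,x→64 65:5→65,v→36,x→62 66:5→66,v→84,x→42 67:5→67,v→68,x→62 68:5→43,v→68,x→82 69:5→71,v→42,x→85 70:5→55,v→75,x→70 71:5→71,v→42,x→86 72:5→55,v→75,x→74 73:5→87,v→42,x→73 74:5→42,v→78,x→74 75:5→78,v→42,x→42 76:5→71,v→42,x→88 77:5→74,v→75,x→74 78:5→42,v→42,x→42 79:5→84,v→42,x→85 80:5→80,v→81,x→60 81:5→66,v→89,x→72 82:5→56,v→29,x→64 83:5→42,v→83,x→42 84:5→84,v→42,x→42 85:5→78,v→42,x→85 86:5→78,v→42,x→87 87:5→42,v→42,x→87 88:5→87,v→42,x→87 89:5→84,v→42,x→86 [Hopcroft].
'vxvx': N↓-sim [94, 89, 46, 17, 3] end={s4,s64,s82} ∉↓L; 4/4 del acc.
'5vx55': run [94, 85, 65, 31, 9, 3] end={s4,s64,s82} rej; 5/5 single-dels accept.
'x5v5x': |S_i|=[94, 67, 52, 30, 9, 3] end={s4,s64,s82} rej; 5/5 deletions ∈↓L.
'5v5vvv': run [94, 85, 65, 47, 32, 18, 3] end={s4,s64,s82} ∉↓L; 6/6 single-dels accept.
'v55x5x': run [94, 89, 78, 54, 30, 11, 3] end={s4,s64,s82} rej; 6/6 deletions ∈↓L.
'vv5xx5': run [94, 89, 71, 49, 29, 10, 3] end={s4,s64,s82} rej; 6/6 single-dels accept.
6 words, ⪯-incomp.

A = [vxvx, 5vx55, x5v5x, 5v5vvv, v55x5x, vv5xx5].


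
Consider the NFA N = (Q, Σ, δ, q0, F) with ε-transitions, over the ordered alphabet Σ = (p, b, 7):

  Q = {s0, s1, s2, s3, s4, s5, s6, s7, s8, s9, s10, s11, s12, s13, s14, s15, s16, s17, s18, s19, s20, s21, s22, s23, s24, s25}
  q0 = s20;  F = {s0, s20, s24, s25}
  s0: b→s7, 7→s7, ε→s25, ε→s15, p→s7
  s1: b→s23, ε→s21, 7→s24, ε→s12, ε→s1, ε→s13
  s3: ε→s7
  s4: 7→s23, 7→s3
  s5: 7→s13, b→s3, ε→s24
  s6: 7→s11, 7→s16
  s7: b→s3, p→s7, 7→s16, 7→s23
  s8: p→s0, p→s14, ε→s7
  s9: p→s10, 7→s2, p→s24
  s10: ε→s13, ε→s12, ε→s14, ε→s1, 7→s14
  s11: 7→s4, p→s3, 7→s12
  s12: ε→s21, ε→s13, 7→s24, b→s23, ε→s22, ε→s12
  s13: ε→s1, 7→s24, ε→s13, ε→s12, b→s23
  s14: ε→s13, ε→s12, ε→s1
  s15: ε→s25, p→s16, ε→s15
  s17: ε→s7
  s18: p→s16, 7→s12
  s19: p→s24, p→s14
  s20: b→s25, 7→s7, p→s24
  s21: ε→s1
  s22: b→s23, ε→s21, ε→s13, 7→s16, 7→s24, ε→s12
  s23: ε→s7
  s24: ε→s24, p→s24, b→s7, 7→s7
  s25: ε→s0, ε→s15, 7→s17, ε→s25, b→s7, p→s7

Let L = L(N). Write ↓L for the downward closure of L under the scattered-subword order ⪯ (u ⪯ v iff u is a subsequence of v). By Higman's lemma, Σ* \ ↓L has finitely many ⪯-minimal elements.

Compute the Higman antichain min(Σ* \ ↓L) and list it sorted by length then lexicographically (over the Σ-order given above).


Antichain: [7, pb, bp, bb].

|Q|=26, |F|=4, |δ|=80 (35 ε).
min D↑ (4 st, q0=0, F={3}): 0:p→1,b→2,7→3 1:p→1,b→3,7→3 2:p→3,b→3,7→3 3:p→3,b→3,7→3 (ε-aug+det+¬).
'7': run [10, 5] end={s16,s17,s23,s3,s7} rej; 1/1 deletions ∈↓L.
'pb': run [10, 5, 4] end={s16,s23,s3,s7} rej; 2/2 single-dels accept.
'bp': run [10, 8, 4] end={s16,s23,s3,s7} — reject; 2/2 del acc.
'bb': |S_i|=[10, 8, 4] end={s16,s23,s3,s7} ∉↓L; 2/2 single-dels accept.
4 obstructions.
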